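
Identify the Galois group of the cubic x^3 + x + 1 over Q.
Gal(K/Q) = S_3 (symmetric group of order 6)

Compute the discriminant of x^3 + (0)*x^2 + (1)*x + (1): Δ = -31. Since Δ is not a rational square, the Galois group is not contained in A_3; it must be the full S_3 (irreducibility of the cubic rules out anything smaller).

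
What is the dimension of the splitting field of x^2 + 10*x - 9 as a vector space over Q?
[K:Q] = 2

The discriminant of x^2 + (10)*x + (-9) is b^2 - 4c = 100 - (-36) = 136. Since 136 is not a perfect square in Q, the polynomial is irreducible over Q. Its two roots generate a degree-2 extension, so [K:Q] = 2.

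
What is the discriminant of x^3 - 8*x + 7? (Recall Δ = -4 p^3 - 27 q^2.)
Δ = 725

For a depressed cubic x^3 + p x + q the discriminant is Δ = -4 p^3 - 27 q^2 = -4*(-8)^3 - 27*(7)^2 = 2048 - 1323 = 725.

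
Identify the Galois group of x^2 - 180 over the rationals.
Gal(K/Q) = Z/2Z (cyclic of order 2)

x^2 - 180 is irreducible over Q since 180 is not a rational square. The splitting field Q(sqrt(180)) has degree 2 over Q, and its unique nontrivial automorphism is sqrt(180) ↦ -sqrt(180). Hence Gal(Q(sqrt(180))/Q) = Z/2Z.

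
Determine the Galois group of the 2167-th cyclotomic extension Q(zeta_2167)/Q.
|Gal(Q(zeta_2167)/Q)| = phi(2167) = 1960; group ≅ (Z/2167Z)^* ≅ Z/10Z × Z/196Z

The n-th cyclotomic polynomial Φ_2167(x) is the minimal polynomial of zeta_2167 over Q and has degree phi(2167) = 1960. So Q(zeta_2167) is a degree-1960 Galois extension with Galois group (Z/2167Z)^*. By CRT, (Z/2167Z)^* ≅ (Z/11Z)^* × (Z/197Z)^*. Each prime-power unit group is (Z/11Z)^* ≅ Z/10Z; (Z/197Z)^* ≅ Z/196Z. Hence Gal(Q(zeta_2167)/Q) ≅ Z/10Z × Z/196Z.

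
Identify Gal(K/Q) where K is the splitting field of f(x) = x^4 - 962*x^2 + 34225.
Gal(K/Q) = Z/2Z (cyclic of order 2)

f factors as (x^2 - 925)(x^2 - 37), so the splitting field is K = Q(sqrt(925), sqrt(37)). The squarefree part of 925 is 37 and the squarefree part of 37 is also 37, so sqrt(925) and sqrt(37) are both rational multiples of sqrt(37). Hence Q(sqrt(925)) = Q(sqrt(37)) = Q(sqrt(37)), and the splitting field collapses to a single degree-2 extension with Galois group Z/2Z.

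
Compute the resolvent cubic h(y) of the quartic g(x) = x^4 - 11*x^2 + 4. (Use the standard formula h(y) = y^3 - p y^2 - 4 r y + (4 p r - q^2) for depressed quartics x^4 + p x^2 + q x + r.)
h(y) = y^3 + 11*y^2 - 16*y - 176

Identify coefficients: p = -11, q = 0, r = 4.
Plug into h(y) = y^3 - p y^2 - 4 r y + (4 p r - q^2):
  h(y) = y^3 - (-11) y^2 - 4*(4) y + (4*(-11)*(4) - (0)^2)
       = y^3 + (11) y^2 + (-16) y + (-176).
Simplifying: h(y) = y^3 + 11*y^2 - 16*y - 176.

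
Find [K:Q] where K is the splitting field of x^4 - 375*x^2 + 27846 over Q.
[K:Q] = 4

f factors as (x^2 - 102)(x^2 - 273); the splitting field is K = Q(sqrt(102), sqrt(273)). Since 102, 273, and 27846 are all non-squares in Q, the three subfields Q(sqrt(102)), Q(sqrt(273)), Q(sqrt(27846)) are distinct degree-2 extensions, so [K:Q] = 4 (Klein four Galois group).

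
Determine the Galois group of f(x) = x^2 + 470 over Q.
Gal(K/Q) = Z/2Z (cyclic of order 2)

x^2 + 470 is irreducible over Q since -470 is not a rational square. The splitting field Q(sqrt(-470)) has degree 2 over Q, and its unique nontrivial automorphism is sqrt(-470) ↦ -sqrt(-470). Hence Gal(Q(sqrt(-470))/Q) = Z/2Z.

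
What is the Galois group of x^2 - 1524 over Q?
Gal(K/Q) = Z/2Z (cyclic of order 2)

x^2 - 1524 is irreducible over Q since 1524 is not a rational square. The splitting field Q(sqrt(1524)) has degree 2 over Q, and its unique nontrivial automorphism is sqrt(1524) ↦ -sqrt(1524). Hence Gal(Q(sqrt(1524))/Q) = Z/2Z.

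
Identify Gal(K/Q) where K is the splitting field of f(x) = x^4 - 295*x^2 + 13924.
Gal(K/Q) = Z/2Z (cyclic of order 2)

f factors as (x^2 - 59)(x^2 - 236), so the splitting field is K = Q(sqrt(59), sqrt(236)). The squarefree part of 59 is 59 and the squarefree part of 236 is also 59, so sqrt(59) and sqrt(236) are both rational multiples of sqrt(59). Hence Q(sqrt(59)) = Q(sqrt(236)) = Q(sqrt(59)), and the splitting field collapses to a single degree-2 extension with Galois group Z/2Z.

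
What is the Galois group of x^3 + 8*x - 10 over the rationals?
Gal(K/Q) = S_3 (symmetric group of order 6)

Compute the discriminant of x^3 + (0)*x^2 + (8)*x + (-10): Δ = -4748. Since Δ is not a rational square, the Galois group is not contained in A_3; it must be the full S_3 (irreducibility of the cubic rules out anything smaller).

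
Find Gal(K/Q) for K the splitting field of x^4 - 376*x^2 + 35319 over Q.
Gal(K/Q) = V_4 (Klein four-group, Z/2Z × Z/2Z)

f factors as (x^2 - 183)(x^2 - 193), so the splitting field is K = Q(sqrt(183), sqrt(193)). The elements 183, 193, 35319 are all non-squares in Q, so sqrt(183) and sqrt(193) generate independent quadratic extensions. Thus [K:Q] = 4 and Gal(K/Q) is generated by the two order-2 automorphisms sqrt(183) ↦ -sqrt(183) and sqrt(193) ↦ -sqrt(193), giving V_4.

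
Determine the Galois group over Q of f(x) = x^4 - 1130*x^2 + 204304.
Gal(K/Q) = Z/2Z (cyclic of order 2)

f factors as (x^2 - 226)(x^2 - 904), so the splitting field is K = Q(sqrt(226), sqrt(904)). The squarefree part of 226 is 226 and the squarefree part of 904 is also 226, so sqrt(226) and sqrt(904) are both rational multiples of sqrt(226). Hence Q(sqrt(226)) = Q(sqrt(904)) = Q(sqrt(226)), and the splitting field collapses to a single degree-2 extension with Galois group Z/2Z.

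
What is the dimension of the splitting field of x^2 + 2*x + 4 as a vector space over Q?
[K:Q] = 2

The discriminant of x^2 + (2)*x + (4) is b^2 - 4c = 4 - (16) = -12. Since -12 is not a perfect square in Q, the polynomial is irreducible over Q. Its two roots generate a degree-2 extension, so [K:Q] = 2.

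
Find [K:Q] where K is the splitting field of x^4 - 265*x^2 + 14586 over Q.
[K:Q] = 4

f factors as (x^2 - 78)(x^2 - 187); the splitting field is K = Q(sqrt(78), sqrt(187)). Since 78, 187, and 14586 are all non-squares in Q, the three subfields Q(sqrt(78)), Q(sqrt(187)), Q(sqrt(14586)) are distinct degree-2 extensions, so [K:Q] = 4 (Klein four Galois group).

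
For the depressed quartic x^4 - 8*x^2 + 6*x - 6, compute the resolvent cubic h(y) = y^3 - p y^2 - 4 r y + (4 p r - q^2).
h(y) = y^3 + 8*y^2 + 24*y + 156

Identify coefficients: p = -8, q = 6, r = -6.
Plug into h(y) = y^3 - p y^2 - 4 r y + (4 p r - q^2):
  h(y) = y^3 - (-8) y^2 - 4*(-6) y + (4*(-8)*(-6) - (6)^2)
       = y^3 + (8) y^2 + (24) y + (156).
Simplifying: h(y) = y^3 + 8*y^2 + 24*y + 156.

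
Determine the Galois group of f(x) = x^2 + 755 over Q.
Gal(K/Q) = Z/2Z (cyclic of order 2)

x^2 + 755 is irreducible over Q since -755 is not a rational square. The splitting field Q(sqrt(-755)) has degree 2 over Q, and its unique nontrivial automorphism is sqrt(-755) ↦ -sqrt(-755). Hence Gal(Q(sqrt(-755))/Q) = Z/2Z.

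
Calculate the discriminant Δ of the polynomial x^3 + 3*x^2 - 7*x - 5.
Δ = 3568

For x^3 + a x^2 + b x + c the discriminant is Δ = 18 a b c - 4 a^3 c + a^2 b^2 - 4 b^3 - 27 c^2.
Plug a = 3, b = -7, c = -5:
  18*(3)*(-7)*(-5) - 4*(3)^3*(-5) + (3)^2*(-7)^2 - 4*(-7)^3 - 27*(-5)^2
  = 1890 + (540) + 441 + (1372) + (-675)
  = 3568.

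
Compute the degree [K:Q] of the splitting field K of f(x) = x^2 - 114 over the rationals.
[K:Q] = 2

The polynomial x^2 - 114 is irreducible over Q since 114 is not a perfect square. Its splitting field is Q(sqrt(114)), which has degree 2 over Q.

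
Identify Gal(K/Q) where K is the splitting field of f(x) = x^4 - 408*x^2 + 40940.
Gal(K/Q) = V_4 (Klein four-group, Z/2Z × Z/2Z)

f factors as (x^2 - 230)(x^2 - 178), so the splitting field is K = Q(sqrt(230), sqrt(178)). The elements 230, 178, 40940 are all non-squares in Q, so sqrt(230) and sqrt(178) generate independent quadratic extensions. Thus [K:Q] = 4 and Gal(K/Q) is generated by the two order-2 automorphisms sqrt(230) ↦ -sqrt(230) and sqrt(178) ↦ -sqrt(178), giving V_4.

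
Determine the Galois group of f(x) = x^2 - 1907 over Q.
Gal(K/Q) = Z/2Z (cyclic of order 2)

x^2 - 1907 is irreducible over Q since 1907 is not a rational square. The splitting field Q(sqrt(1907)) has degree 2 over Q, and its unique nontrivial automorphism is sqrt(1907) ↦ -sqrt(1907). Hence Gal(Q(sqrt(1907))/Q) = Z/2Z.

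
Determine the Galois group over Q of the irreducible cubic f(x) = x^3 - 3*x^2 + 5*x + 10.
Gal(K/Q) = S_3 (symmetric group of order 6)

Compute the discriminant of x^3 + (-3)*x^2 + (5)*x + (10): Δ = -4595. Since Δ is not a rational square, the Galois group is not contained in A_3; it must be the full S_3 (irreducibility of the cubic rules out anything smaller).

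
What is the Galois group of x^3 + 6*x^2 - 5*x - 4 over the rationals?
Gal(K/Q) = S_3 (symmetric group of order 6)

Compute the discriminant of x^3 + (6)*x^2 + (-5)*x + (-4): Δ = 6584. Since Δ is not a rational square, the Galois group is not contained in A_3; it must be the full S_3 (irreducibility of the cubic rules out anything smaller).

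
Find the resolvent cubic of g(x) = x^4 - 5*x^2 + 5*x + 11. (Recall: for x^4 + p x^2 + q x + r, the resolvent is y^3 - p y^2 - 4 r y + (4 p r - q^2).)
h(y) = y^3 + 5*y^2 - 44*y - 245

Identify coefficients: p = -5, q = 5, r = 11.
Plug into h(y) = y^3 - p y^2 - 4 r y + (4 p r - q^2):
  h(y) = y^3 - (-5) y^2 - 4*(11) y + (4*(-5)*(11) - (5)^2)
       = y^3 + (5) y^2 + (-44) y + (-245).
Simplifying: h(y) = y^3 + 5*y^2 - 44*y - 245.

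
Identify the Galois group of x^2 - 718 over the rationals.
Gal(K/Q) = Z/2Z (cyclic of order 2)

x^2 - 718 is irreducible over Q since 718 is not a rational square. The splitting field Q(sqrt(718)) has degree 2 over Q, and its unique nontrivial automorphism is sqrt(718) ↦ -sqrt(718). Hence Gal(Q(sqrt(718))/Q) = Z/2Z.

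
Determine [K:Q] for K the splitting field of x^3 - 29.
[K:Q] = 6

x^3 - 29 has one real root r = 29^(1/3) and two complex roots r*zeta_3, r*zeta_3^2 where zeta_3 = e^(2*pi*i/3). The splitting field is Q(r, zeta_3). [Q(r):Q] = 3 and [Q(zeta_3):Q] = 2 with gcd = 1, so [Q(r, zeta_3):Q] = 3 * 2 = 6.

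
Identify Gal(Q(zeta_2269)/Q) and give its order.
|Gal(Q(zeta_2269)/Q)| = phi(2269) = 2268; group ≅ (Z/2269Z)^* ≅ Z/2268Z

The n-th cyclotomic polynomial Φ_2269(x) is the minimal polynomial of zeta_2269 over Q and has degree phi(2269) = 2268. So Q(zeta_2269) is a degree-2268 Galois extension with Galois group (Z/2269Z)^*. (Z/2269Z)^* is cyclic since 2269 is an odd prime power (or 4). Hence Gal(Q(zeta_2269)/Q) ≅ Z/2268Z.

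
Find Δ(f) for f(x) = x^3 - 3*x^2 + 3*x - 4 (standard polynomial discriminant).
Δ = -243

For x^3 + a x^2 + b x + c the discriminant is Δ = 18 a b c - 4 a^3 c + a^2 b^2 - 4 b^3 - 27 c^2.
Plug a = -3, b = 3, c = -4:
  18*(-3)*(3)*(-4) - 4*(-3)^3*(-4) + (-3)^2*(3)^2 - 4*(3)^3 - 27*(-4)^2
  = 648 + (-432) + 81 + (-108) + (-432)
  = -243.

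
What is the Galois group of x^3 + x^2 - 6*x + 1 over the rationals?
Gal(K/Q) = S_3 (symmetric group of order 6)

Compute the discriminant of x^3 + (1)*x^2 + (-6)*x + (1): Δ = 761. Since Δ is not a rational square, the Galois group is not contained in A_3; it must be the full S_3 (irreducibility of the cubic rules out anything smaller).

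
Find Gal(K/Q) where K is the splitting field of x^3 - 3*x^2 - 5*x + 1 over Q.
Gal(K/Q) = S_3 (symmetric group of order 6)

Compute the discriminant of x^3 + (-3)*x^2 + (-5)*x + (1): Δ = 1076. Since Δ is not a rational square, the Galois group is not contained in A_3; it must be the full S_3 (irreducibility of the cubic rules out anything smaller).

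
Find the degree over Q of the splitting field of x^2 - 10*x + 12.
[K:Q] = 2

The discriminant of x^2 + (-10)*x + (12) is b^2 - 4c = 100 - (48) = 52. Since 52 is not a perfect square in Q, the polynomial is irreducible over Q. Its two roots generate a degree-2 extension, so [K:Q] = 2.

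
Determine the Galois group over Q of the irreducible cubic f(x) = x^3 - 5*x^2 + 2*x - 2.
Gal(K/Q) = S_3 (symmetric group of order 6)

Compute the discriminant of x^3 + (-5)*x^2 + (2)*x + (-2): Δ = -680. Since Δ is not a rational square, the Galois group is not contained in A_3; it must be the full S_3 (irreducibility of the cubic rules out anything smaller).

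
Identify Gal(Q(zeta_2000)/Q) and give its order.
|Gal(Q(zeta_2000)/Q)| = phi(2000) = 800; group ≅ (Z/2000Z)^* ≅ Z/2Z × Z/4Z × Z/100Z

The n-th cyclotomic polynomial Φ_2000(x) is the minimal polynomial of zeta_2000 over Q and has degree phi(2000) = 800. So Q(zeta_2000) is a degree-800 Galois extension with Galois group (Z/2000Z)^*. By CRT, (Z/2000Z)^* ≅ (Z/16Z)^* × (Z/125Z)^*. Each prime-power unit group is (Z/16Z)^* ≅ Z/2Z × Z/4Z; (Z/125Z)^* ≅ Z/100Z. Hence Gal(Q(zeta_2000)/Q) ≅ Z/2Z × Z/4Z × Z/100Z.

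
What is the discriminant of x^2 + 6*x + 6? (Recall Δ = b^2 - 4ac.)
Δ = 12

For a quadratic a x^2 + b x + c the discriminant is Δ = b^2 - 4ac = (6)^2 - 4*(1)*(6) = 36 - (24) = 12.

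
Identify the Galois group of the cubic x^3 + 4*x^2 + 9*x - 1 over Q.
Gal(K/Q) = S_3 (symmetric group of order 6)

Compute the discriminant of x^3 + (4)*x^2 + (9)*x + (-1): Δ = -2039. Since Δ is not a rational square, the Galois group is not contained in A_3; it must be the full S_3 (irreducibility of the cubic rules out anything smaller).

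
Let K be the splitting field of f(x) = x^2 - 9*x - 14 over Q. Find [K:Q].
[K:Q] = 2

The discriminant of x^2 + (-9)*x + (-14) is b^2 - 4c = 81 - (-56) = 137. Since 137 is not a perfect square in Q, the polynomial is irreducible over Q. Its two roots generate a degree-2 extension, so [K:Q] = 2.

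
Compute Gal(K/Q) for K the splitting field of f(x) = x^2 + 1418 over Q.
Gal(K/Q) = Z/2Z (cyclic of order 2)

x^2 + 1418 is irreducible over Q since -1418 is not a rational square. The splitting field Q(sqrt(-1418)) has degree 2 over Q, and its unique nontrivial automorphism is sqrt(-1418) ↦ -sqrt(-1418). Hence Gal(Q(sqrt(-1418))/Q) = Z/2Z.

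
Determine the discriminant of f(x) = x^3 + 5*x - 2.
Δ = -608

For a depressed cubic x^3 + p x + q the discriminant is Δ = -4 p^3 - 27 q^2 = -4*(5)^3 - 27*(-2)^2 = -500 - 108 = -608.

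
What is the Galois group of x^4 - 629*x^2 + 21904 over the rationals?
Gal(K/Q) = Z/2Z (cyclic of order 2)

f factors as (x^2 - 592)(x^2 - 37), so the splitting field is K = Q(sqrt(592), sqrt(37)). The squarefree part of 592 is 37 and the squarefree part of 37 is also 37, so sqrt(592) and sqrt(37) are both rational multiples of sqrt(37). Hence Q(sqrt(592)) = Q(sqrt(37)) = Q(sqrt(37)), and the splitting field collapses to a single degree-2 extension with Galois group Z/2Z.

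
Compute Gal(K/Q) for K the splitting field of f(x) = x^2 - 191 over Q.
Gal(K/Q) = Z/2Z (cyclic of order 2)

x^2 - 191 is irreducible over Q since 191 is not a rational square. The splitting field Q(sqrt(191)) has degree 2 over Q, and its unique nontrivial automorphism is sqrt(191) ↦ -sqrt(191). Hence Gal(Q(sqrt(191))/Q) = Z/2Z.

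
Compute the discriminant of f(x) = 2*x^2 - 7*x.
Δ = 49

For a quadratic a x^2 + b x + c the discriminant is Δ = b^2 - 4ac = (-7)^2 - 4*(2)*(0) = 49 - (0) = 49.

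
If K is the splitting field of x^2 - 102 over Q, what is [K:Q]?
[K:Q] = 2

The polynomial x^2 - 102 is irreducible over Q since 102 is not a perfect square. Its splitting field is Q(sqrt(102)), which has degree 2 over Q.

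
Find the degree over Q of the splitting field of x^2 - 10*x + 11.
[K:Q] = 2

The discriminant of x^2 + (-10)*x + (11) is b^2 - 4c = 100 - (44) = 56. Since 56 is not a perfect square in Q, the polynomial is irreducible over Q. Its two roots generate a degree-2 extension, so [K:Q] = 2.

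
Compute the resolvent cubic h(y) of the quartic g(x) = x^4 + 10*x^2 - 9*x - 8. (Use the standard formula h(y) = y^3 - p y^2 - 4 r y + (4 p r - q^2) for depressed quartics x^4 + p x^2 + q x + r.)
h(y) = y^3 - 10*y^2 + 32*y - 401

Identify coefficients: p = 10, q = -9, r = -8.
Plug into h(y) = y^3 - p y^2 - 4 r y + (4 p r - q^2):
  h(y) = y^3 - (10) y^2 - 4*(-8) y + (4*(10)*(-8) - (-9)^2)
       = y^3 + (-10) y^2 + (32) y + (-401).
Simplifying: h(y) = y^3 - 10*y^2 + 32*y - 401.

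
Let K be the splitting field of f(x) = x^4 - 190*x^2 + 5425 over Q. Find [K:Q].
[K:Q] = 4

f factors as (x^2 - 155)(x^2 - 35); the splitting field is K = Q(sqrt(155), sqrt(35)). Since 155, 35, and 5425 are all non-squares in Q, the three subfields Q(sqrt(155)), Q(sqrt(35)), Q(sqrt(5425)) are distinct degree-2 extensions, so [K:Q] = 4 (Klein four Galois group).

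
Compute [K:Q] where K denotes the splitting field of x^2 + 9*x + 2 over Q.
[K:Q] = 2

The discriminant of x^2 + (9)*x + (2) is b^2 - 4c = 81 - (8) = 73. Since 73 is not a perfect square in Q, the polynomial is irreducible over Q. Its two roots generate a degree-2 extension, so [K:Q] = 2.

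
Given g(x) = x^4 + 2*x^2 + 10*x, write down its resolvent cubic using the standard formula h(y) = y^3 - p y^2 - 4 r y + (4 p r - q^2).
h(y) = y^3 - 2*y^2 - 100

Identify coefficients: p = 2, q = 10, r = 0.
Plug into h(y) = y^3 - p y^2 - 4 r y + (4 p r - q^2):
  h(y) = y^3 - (2) y^2 - 4*(0) y + (4*(2)*(0) - (10)^2)
       = y^3 + (-2) y^2 + (0) y + (-100).
Simplifying: h(y) = y^3 - 2*y^2 - 100.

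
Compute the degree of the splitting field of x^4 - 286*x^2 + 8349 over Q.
[K:Q] = 4

f factors as (x^2 - 33)(x^2 - 253); the splitting field is K = Q(sqrt(33), sqrt(253)). Since 33, 253, and 8349 are all non-squares in Q, the three subfields Q(sqrt(33)), Q(sqrt(253)), Q(sqrt(8349)) are distinct degree-2 extensions, so [K:Q] = 4 (Klein four Galois group).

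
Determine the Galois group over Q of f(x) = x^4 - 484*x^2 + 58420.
Gal(K/Q) = V_4 (Klein four-group, Z/2Z × Z/2Z)

f factors as (x^2 - 230)(x^2 - 254), so the splitting field is K = Q(sqrt(230), sqrt(254)). The elements 230, 254, 58420 are all non-squares in Q, so sqrt(230) and sqrt(254) generate independent quadratic extensions. Thus [K:Q] = 4 and Gal(K/Q) is generated by the two order-2 automorphisms sqrt(230) ↦ -sqrt(230) and sqrt(254) ↦ -sqrt(254), giving V_4.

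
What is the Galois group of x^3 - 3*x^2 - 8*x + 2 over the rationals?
Gal(K/Q) = S_3 (symmetric group of order 6)

Compute the discriminant of x^3 + (-3)*x^2 + (-8)*x + (2): Δ = 3596. Since Δ is not a rational square, the Galois group is not contained in A_3; it must be the full S_3 (irreducibility of the cubic rules out anything smaller).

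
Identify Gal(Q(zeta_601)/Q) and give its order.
|Gal(Q(zeta_601)/Q)| = phi(601) = 600; group ≅ (Z/601Z)^* ≅ Z/600Z

The n-th cyclotomic polynomial Φ_601(x) is the minimal polynomial of zeta_601 over Q and has degree phi(601) = 600. So Q(zeta_601) is a degree-600 Galois extension with Galois group (Z/601Z)^*. (Z/601Z)^* is cyclic since 601 is an odd prime power (or 4). Hence Gal(Q(zeta_601)/Q) ≅ Z/600Z.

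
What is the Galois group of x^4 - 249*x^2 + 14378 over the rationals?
Gal(K/Q) = V_4 (Klein four-group, Z/2Z × Z/2Z)

f factors as (x^2 - 91)(x^2 - 158), so the splitting field is K = Q(sqrt(91), sqrt(158)). The elements 91, 158, 14378 are all non-squares in Q, so sqrt(91) and sqrt(158) generate independent quadratic extensions. Thus [K:Q] = 4 and Gal(K/Q) is generated by the two order-2 automorphisms sqrt(91) ↦ -sqrt(91) and sqrt(158) ↦ -sqrt(158), giving V_4.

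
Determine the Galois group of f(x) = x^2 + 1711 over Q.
Gal(K/Q) = Z/2Z (cyclic of order 2)

x^2 + 1711 is irreducible over Q since -1711 is not a rational square. The splitting field Q(sqrt(-1711)) has degree 2 over Q, and its unique nontrivial automorphism is sqrt(-1711) ↦ -sqrt(-1711). Hence Gal(Q(sqrt(-1711))/Q) = Z/2Z.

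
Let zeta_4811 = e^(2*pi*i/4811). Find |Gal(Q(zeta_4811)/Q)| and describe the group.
|Gal(Q(zeta_4811)/Q)| = phi(4811) = 4512; group ≅ (Z/4811Z)^* ≅ Z/16Z × Z/282Z

The n-th cyclotomic polynomial Φ_4811(x) is the minimal polynomial of zeta_4811 over Q and has degree phi(4811) = 4512. So Q(zeta_4811) is a degree-4512 Galois extension with Galois group (Z/4811Z)^*. By CRT, (Z/4811Z)^* ≅ (Z/17Z)^* × (Z/283Z)^*. Each prime-power unit group is (Z/17Z)^* ≅ Z/16Z; (Z/283Z)^* ≅ Z/282Z. Hence Gal(Q(zeta_4811)/Q) ≅ Z/16Z × Z/282Z.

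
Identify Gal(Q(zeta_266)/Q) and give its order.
|Gal(Q(zeta_266)/Q)| = phi(266) = 108; group ≅ (Z/266Z)^* ≅ Z/6Z × Z/18Z

The n-th cyclotomic polynomial Φ_266(x) is the minimal polynomial of zeta_266 over Q and has degree phi(266) = 108. So Q(zeta_266) is a degree-108 Galois extension with Galois group (Z/266Z)^*. By CRT, (Z/266Z)^* ≅ (Z/2Z)^* × (Z/7Z)^* × (Z/19Z)^*. Each prime-power unit group is (Z/2Z)^* ≅ trivial group (order 1); (Z/7Z)^* ≅ Z/6Z; (Z/19Z)^* ≅ Z/18Z. Hence Gal(Q(zeta_266)/Q) ≅ Z/6Z × Z/18Z.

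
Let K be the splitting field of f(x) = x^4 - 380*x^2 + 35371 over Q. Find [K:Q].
[K:Q] = 4

f factors as (x^2 - 217)(x^2 - 163); the splitting field is K = Q(sqrt(217), sqrt(163)). Since 217, 163, and 35371 are all non-squares in Q, the three subfields Q(sqrt(217)), Q(sqrt(163)), Q(sqrt(35371)) are distinct degree-2 extensions, so [K:Q] = 4 (Klein four Galois group).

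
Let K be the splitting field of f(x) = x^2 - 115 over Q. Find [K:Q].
[K:Q] = 2

The polynomial x^2 - 115 is irreducible over Q since 115 is not a perfect square. Its splitting field is Q(sqrt(115)), which has degree 2 over Q.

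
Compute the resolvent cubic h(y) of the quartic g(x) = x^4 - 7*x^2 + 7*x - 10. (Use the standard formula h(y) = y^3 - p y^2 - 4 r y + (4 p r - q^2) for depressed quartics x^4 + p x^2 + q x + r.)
h(y) = y^3 + 7*y^2 + 40*y + 231

Identify coefficients: p = -7, q = 7, r = -10.
Plug into h(y) = y^3 - p y^2 - 4 r y + (4 p r - q^2):
  h(y) = y^3 - (-7) y^2 - 4*(-10) y + (4*(-7)*(-10) - (7)^2)
       = y^3 + (7) y^2 + (40) y + (231).
Simplifying: h(y) = y^3 + 7*y^2 + 40*y + 231.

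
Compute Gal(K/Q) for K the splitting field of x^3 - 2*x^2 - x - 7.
Gal(K/Q) = S_3 (symmetric group of order 6)

Compute the discriminant of x^3 + (-2)*x^2 + (-1)*x + (-7): Δ = -1791. Since Δ is not a rational square, the Galois group is not contained in A_3; it must be the full S_3 (irreducibility of the cubic rules out anything smaller).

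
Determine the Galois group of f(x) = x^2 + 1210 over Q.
Gal(K/Q) = Z/2Z (cyclic of order 2)

x^2 + 1210 is irreducible over Q since -1210 is not a rational square. The splitting field Q(sqrt(-1210)) has degree 2 over Q, and its unique nontrivial automorphism is sqrt(-1210) ↦ -sqrt(-1210). Hence Gal(Q(sqrt(-1210))/Q) = Z/2Z.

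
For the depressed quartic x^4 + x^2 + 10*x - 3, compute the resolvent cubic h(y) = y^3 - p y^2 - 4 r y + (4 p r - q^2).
h(y) = y^3 - y^2 + 12*y - 112

Identify coefficients: p = 1, q = 10, r = -3.
Plug into h(y) = y^3 - p y^2 - 4 r y + (4 p r - q^2):
  h(y) = y^3 - (1) y^2 - 4*(-3) y + (4*(1)*(-3) - (10)^2)
       = y^3 + (-1) y^2 + (12) y + (-112).
Simplifying: h(y) = y^3 - y^2 + 12*y - 112.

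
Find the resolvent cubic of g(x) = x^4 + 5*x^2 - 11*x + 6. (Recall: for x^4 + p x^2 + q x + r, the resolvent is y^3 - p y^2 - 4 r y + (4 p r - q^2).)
h(y) = y^3 - 5*y^2 - 24*y - 1

Identify coefficients: p = 5, q = -11, r = 6.
Plug into h(y) = y^3 - p y^2 - 4 r y + (4 p r - q^2):
  h(y) = y^3 - (5) y^2 - 4*(6) y + (4*(5)*(6) - (-11)^2)
       = y^3 + (-5) y^2 + (-24) y + (-1).
Simplifying: h(y) = y^3 - 5*y^2 - 24*y - 1.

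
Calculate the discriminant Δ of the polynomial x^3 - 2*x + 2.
Δ = -76

For a depressed cubic x^3 + p x + q the discriminant is Δ = -4 p^3 - 27 q^2 = -4*(-2)^3 - 27*(2)^2 = 32 - 108 = -76.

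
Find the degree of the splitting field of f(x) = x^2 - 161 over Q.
[K:Q] = 2

The polynomial x^2 - 161 is irreducible over Q since 161 is not a perfect square. Its splitting field is Q(sqrt(161)), which has degree 2 over Q.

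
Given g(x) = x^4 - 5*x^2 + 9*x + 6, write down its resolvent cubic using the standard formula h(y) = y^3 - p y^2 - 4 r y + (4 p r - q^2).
h(y) = y^3 + 5*y^2 - 24*y - 201

Identify coefficients: p = -5, q = 9, r = 6.
Plug into h(y) = y^3 - p y^2 - 4 r y + (4 p r - q^2):
  h(y) = y^3 - (-5) y^2 - 4*(6) y + (4*(-5)*(6) - (9)^2)
       = y^3 + (5) y^2 + (-24) y + (-201).
Simplifying: h(y) = y^3 + 5*y^2 - 24*y - 201.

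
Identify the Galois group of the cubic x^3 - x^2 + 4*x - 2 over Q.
Gal(K/Q) = S_3 (symmetric group of order 6)

Compute the discriminant of x^3 + (-1)*x^2 + (4)*x + (-2): Δ = -212. Since Δ is not a rational square, the Galois group is not contained in A_3; it must be the full S_3 (irreducibility of the cubic rules out anything smaller).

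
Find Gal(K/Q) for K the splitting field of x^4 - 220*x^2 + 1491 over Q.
Gal(K/Q) = V_4 (Klein four-group, Z/2Z × Z/2Z)

f factors as (x^2 - 7)(x^2 - 213), so the splitting field is K = Q(sqrt(7), sqrt(213)). The elements 7, 213, 1491 are all non-squares in Q, so sqrt(7) and sqrt(213) generate independent quadratic extensions. Thus [K:Q] = 4 and Gal(K/Q) is generated by the two order-2 automorphisms sqrt(7) ↦ -sqrt(7) and sqrt(213) ↦ -sqrt(213), giving V_4.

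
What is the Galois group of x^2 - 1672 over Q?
Gal(K/Q) = Z/2Z (cyclic of order 2)

x^2 - 1672 is irreducible over Q since 1672 is not a rational square. The splitting field Q(sqrt(1672)) has degree 2 over Q, and its unique nontrivial automorphism is sqrt(1672) ↦ -sqrt(1672). Hence Gal(Q(sqrt(1672))/Q) = Z/2Z.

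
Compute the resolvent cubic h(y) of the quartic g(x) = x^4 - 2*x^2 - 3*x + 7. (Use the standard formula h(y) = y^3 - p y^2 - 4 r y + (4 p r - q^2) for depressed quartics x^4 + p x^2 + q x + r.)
h(y) = y^3 + 2*y^2 - 28*y - 65

Identify coefficients: p = -2, q = -3, r = 7.
Plug into h(y) = y^3 - p y^2 - 4 r y + (4 p r - q^2):
  h(y) = y^3 - (-2) y^2 - 4*(7) y + (4*(-2)*(7) - (-3)^2)
       = y^3 + (2) y^2 + (-28) y + (-65).
Simplifying: h(y) = y^3 + 2*y^2 - 28*y - 65.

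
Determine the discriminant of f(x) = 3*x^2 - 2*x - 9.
Δ = 112

For a quadratic a x^2 + b x + c the discriminant is Δ = b^2 - 4ac = (-2)^2 - 4*(3)*(-9) = 4 - (-108) = 112.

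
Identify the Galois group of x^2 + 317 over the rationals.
Gal(K/Q) = Z/2Z (cyclic of order 2)

x^2 + 317 is irreducible over Q since -317 is not a rational square. The splitting field Q(sqrt(-317)) has degree 2 over Q, and its unique nontrivial automorphism is sqrt(-317) ↦ -sqrt(-317). Hence Gal(Q(sqrt(-317))/Q) = Z/2Z.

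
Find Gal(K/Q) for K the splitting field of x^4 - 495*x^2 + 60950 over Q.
Gal(K/Q) = V_4 (Klein four-group, Z/2Z × Z/2Z)

f factors as (x^2 - 230)(x^2 - 265), so the splitting field is K = Q(sqrt(230), sqrt(265)). The elements 230, 265, 60950 are all non-squares in Q, so sqrt(230) and sqrt(265) generate independent quadratic extensions. Thus [K:Q] = 4 and Gal(K/Q) is generated by the two order-2 automorphisms sqrt(230) ↦ -sqrt(230) and sqrt(265) ↦ -sqrt(265), giving V_4.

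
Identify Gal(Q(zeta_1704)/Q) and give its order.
|Gal(Q(zeta_1704)/Q)| = phi(1704) = 560; group ≅ (Z/1704Z)^* ≅ Z/2Z × Z/2Z × Z/2Z × Z/70Z

The n-th cyclotomic polynomial Φ_1704(x) is the minimal polynomial of zeta_1704 over Q and has degree phi(1704) = 560. So Q(zeta_1704) is a degree-560 Galois extension with Galois group (Z/1704Z)^*. By CRT, (Z/1704Z)^* ≅ (Z/8Z)^* × (Z/3Z)^* × (Z/71Z)^*. Each prime-power unit group is (Z/8Z)^* ≅ Z/2Z × Z/2Z; (Z/3Z)^* ≅ Z/2Z; (Z/71Z)^* ≅ Z/70Z. Hence Gal(Q(zeta_1704)/Q) ≅ Z/2Z × Z/2Z × Z/2Z × Z/70Z.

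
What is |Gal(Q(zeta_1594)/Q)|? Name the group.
|Gal(Q(zeta_1594)/Q)| = phi(1594) = 796; group ≅ (Z/1594Z)^* ≅ Z/796Z

The n-th cyclotomic polynomial Φ_1594(x) is the minimal polynomial of zeta_1594 over Q and has degree phi(1594) = 796. So Q(zeta_1594) is a degree-796 Galois extension with Galois group (Z/1594Z)^*. By CRT, (Z/1594Z)^* ≅ (Z/2Z)^* × (Z/797Z)^*. Each prime-power unit group is (Z/2Z)^* ≅ trivial group (order 1); (Z/797Z)^* ≅ Z/796Z. Hence Gal(Q(zeta_1594)/Q) ≅ Z/796Z.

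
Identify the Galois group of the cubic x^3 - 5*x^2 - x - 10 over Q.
Gal(K/Q) = S_3 (symmetric group of order 6)

Compute the discriminant of x^3 + (-5)*x^2 + (-1)*x + (-10): Δ = -8571. Since Δ is not a rational square, the Galois group is not contained in A_3; it must be the full S_3 (irreducibility of the cubic rules out anything smaller).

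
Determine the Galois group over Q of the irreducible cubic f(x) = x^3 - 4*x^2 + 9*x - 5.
Gal(K/Q) = S_3 (symmetric group of order 6)

Compute the discriminant of x^3 + (-4)*x^2 + (9)*x + (-5): Δ = -335. Since Δ is not a rational square, the Galois group is not contained in A_3; it must be the full S_3 (irreducibility of the cubic rules out anything smaller).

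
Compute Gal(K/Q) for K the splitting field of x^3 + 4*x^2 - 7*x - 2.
Gal(K/Q) = S_3 (symmetric group of order 6)

Compute the discriminant of x^3 + (4)*x^2 + (-7)*x + (-2): Δ = 3568. Since Δ is not a rational square, the Galois group is not contained in A_3; it must be the full S_3 (irreducibility of the cubic rules out anything smaller).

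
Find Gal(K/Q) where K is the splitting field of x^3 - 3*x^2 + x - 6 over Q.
Gal(K/Q) = S_3 (symmetric group of order 6)

Compute the discriminant of x^3 + (-3)*x^2 + (1)*x + (-6): Δ = -1291. Since Δ is not a rational square, the Galois group is not contained in A_3; it must be the full S_3 (irreducibility of the cubic rules out anything smaller).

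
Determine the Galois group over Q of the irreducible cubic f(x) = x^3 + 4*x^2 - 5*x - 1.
Gal(K/Q) = S_3 (symmetric group of order 6)

Compute the discriminant of x^3 + (4)*x^2 + (-5)*x + (-1): Δ = 1489. Since Δ is not a rational square, the Galois group is not contained in A_3; it must be the full S_3 (irreducibility of the cubic rules out anything smaller).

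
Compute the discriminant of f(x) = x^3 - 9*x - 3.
Δ = 2673

For a depressed cubic x^3 + p x + q the discriminant is Δ = -4 p^3 - 27 q^2 = -4*(-9)^3 - 27*(-3)^2 = 2916 - 243 = 2673.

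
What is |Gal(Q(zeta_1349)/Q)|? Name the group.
|Gal(Q(zeta_1349)/Q)| = phi(1349) = 1260; group ≅ (Z/1349Z)^* ≅ Z/18Z × Z/70Z

The n-th cyclotomic polynomial Φ_1349(x) is the minimal polynomial of zeta_1349 over Q and has degree phi(1349) = 1260. So Q(zeta_1349) is a degree-1260 Galois extension with Galois group (Z/1349Z)^*. By CRT, (Z/1349Z)^* ≅ (Z/19Z)^* × (Z/71Z)^*. Each prime-power unit group is (Z/19Z)^* ≅ Z/18Z; (Z/71Z)^* ≅ Z/70Z. Hence Gal(Q(zeta_1349)/Q) ≅ Z/18Z × Z/70Z.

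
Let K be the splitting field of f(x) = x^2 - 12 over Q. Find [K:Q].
[K:Q] = 2

The discriminant of x^2 + (0)*x + (-12) is b^2 - 4c = 0 - (-48) = 48. Since 48 is not a perfect square in Q, the polynomial is irreducible over Q. Its two roots generate a degree-2 extension, so [K:Q] = 2.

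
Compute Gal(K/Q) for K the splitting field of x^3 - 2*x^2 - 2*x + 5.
Gal(K/Q) = S_3 (symmetric group of order 6)

Compute the discriminant of x^3 + (-2)*x^2 + (-2)*x + (5): Δ = -107. Since Δ is not a rational square, the Galois group is not contained in A_3; it must be the full S_3 (irreducibility of the cubic rules out anything smaller).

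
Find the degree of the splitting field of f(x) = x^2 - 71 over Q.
[K:Q] = 2

The polynomial x^2 - 71 is irreducible over Q since 71 is not a perfect square. Its splitting field is Q(sqrt(71)), which has degree 2 over Q.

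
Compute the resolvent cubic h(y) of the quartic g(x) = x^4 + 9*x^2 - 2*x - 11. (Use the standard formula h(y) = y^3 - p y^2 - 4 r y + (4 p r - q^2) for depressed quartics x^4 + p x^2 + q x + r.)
h(y) = y^3 - 9*y^2 + 44*y - 400

Identify coefficients: p = 9, q = -2, r = -11.
Plug into h(y) = y^3 - p y^2 - 4 r y + (4 p r - q^2):
  h(y) = y^3 - (9) y^2 - 4*(-11) y + (4*(9)*(-11) - (-2)^2)
       = y^3 + (-9) y^2 + (44) y + (-400).
Simplifying: h(y) = y^3 - 9*y^2 + 44*y - 400.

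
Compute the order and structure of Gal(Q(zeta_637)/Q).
|Gal(Q(zeta_637)/Q)| = phi(637) = 504; group ≅ (Z/637Z)^* ≅ Z/12Z × Z/42Z

The n-th cyclotomic polynomial Φ_637(x) is the minimal polynomial of zeta_637 over Q and has degree phi(637) = 504. So Q(zeta_637) is a degree-504 Galois extension with Galois group (Z/637Z)^*. By CRT, (Z/637Z)^* ≅ (Z/49Z)^* × (Z/13Z)^*. Each prime-power unit group is (Z/49Z)^* ≅ Z/42Z; (Z/13Z)^* ≅ Z/12Z. Hence Gal(Q(zeta_637)/Q) ≅ Z/12Z × Z/42Z.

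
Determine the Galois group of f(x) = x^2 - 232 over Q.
Gal(K/Q) = Z/2Z (cyclic of order 2)

x^2 - 232 is irreducible over Q since 232 is not a rational square. The splitting field Q(sqrt(232)) has degree 2 over Q, and its unique nontrivial automorphism is sqrt(232) ↦ -sqrt(232). Hence Gal(Q(sqrt(232))/Q) = Z/2Z.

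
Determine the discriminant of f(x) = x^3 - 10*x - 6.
Δ = 3028

For a depressed cubic x^3 + p x + q the discriminant is Δ = -4 p^3 - 27 q^2 = -4*(-10)^3 - 27*(-6)^2 = 4000 - 972 = 3028.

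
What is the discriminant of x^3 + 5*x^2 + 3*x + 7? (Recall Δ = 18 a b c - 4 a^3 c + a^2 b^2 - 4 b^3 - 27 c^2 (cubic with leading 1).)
Δ = -2816

For x^3 + a x^2 + b x + c the discriminant is Δ = 18 a b c - 4 a^3 c + a^2 b^2 - 4 b^3 - 27 c^2.
Plug a = 5, b = 3, c = 7:
  18*(5)*(3)*(7) - 4*(5)^3*(7) + (5)^2*(3)^2 - 4*(3)^3 - 27*(7)^2
  = 1890 + (-3500) + 225 + (-108) + (-1323)
  = -2816.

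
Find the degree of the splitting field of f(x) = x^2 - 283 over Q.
[K:Q] = 2

The polynomial x^2 - 283 is irreducible over Q since 283 is not a perfect square. Its splitting field is Q(sqrt(283)), which has degree 2 over Q.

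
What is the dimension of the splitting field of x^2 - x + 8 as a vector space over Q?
[K:Q] = 2

The discriminant of x^2 + (-1)*x + (8) is b^2 - 4c = 1 - (32) = -31. Since -31 is not a perfect square in Q, the polynomial is irreducible over Q. Its two roots generate a degree-2 extension, so [K:Q] = 2.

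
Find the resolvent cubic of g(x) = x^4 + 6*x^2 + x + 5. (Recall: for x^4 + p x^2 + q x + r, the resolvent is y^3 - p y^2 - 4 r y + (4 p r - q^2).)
h(y) = y^3 - 6*y^2 - 20*y + 119

Identify coefficients: p = 6, q = 1, r = 5.
Plug into h(y) = y^3 - p y^2 - 4 r y + (4 p r - q^2):
  h(y) = y^3 - (6) y^2 - 4*(5) y + (4*(6)*(5) - (1)^2)
       = y^3 + (-6) y^2 + (-20) y + (119).
Simplifying: h(y) = y^3 - 6*y^2 - 20*y + 119.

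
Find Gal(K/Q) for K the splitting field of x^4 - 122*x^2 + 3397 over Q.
Gal(K/Q) = V_4 (Klein four-group, Z/2Z × Z/2Z)

f factors as (x^2 - 43)(x^2 - 79), so the splitting field is K = Q(sqrt(43), sqrt(79)). The elements 43, 79, 3397 are all non-squares in Q, so sqrt(43) and sqrt(79) generate independent quadratic extensions. Thus [K:Q] = 4 and Gal(K/Q) is generated by the two order-2 automorphisms sqrt(43) ↦ -sqrt(43) and sqrt(79) ↦ -sqrt(79), giving V_4.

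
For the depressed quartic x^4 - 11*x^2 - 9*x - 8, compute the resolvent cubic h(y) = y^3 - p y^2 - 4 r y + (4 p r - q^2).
h(y) = y^3 + 11*y^2 + 32*y + 271

Identify coefficients: p = -11, q = -9, r = -8.
Plug into h(y) = y^3 - p y^2 - 4 r y + (4 p r - q^2):
  h(y) = y^3 - (-11) y^2 - 4*(-8) y + (4*(-11)*(-8) - (-9)^2)
       = y^3 + (11) y^2 + (32) y + (271).
Simplifying: h(y) = y^3 + 11*y^2 + 32*y + 271.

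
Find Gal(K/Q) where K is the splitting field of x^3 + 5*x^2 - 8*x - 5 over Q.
Gal(K/Q) = S_3 (symmetric group of order 6)

Compute the discriminant of x^3 + (5)*x^2 + (-8)*x + (-5): Δ = 9073. Since Δ is not a rational square, the Galois group is not contained in A_3; it must be the full S_3 (irreducibility of the cubic rules out anything smaller).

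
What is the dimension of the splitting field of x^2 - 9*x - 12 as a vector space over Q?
[K:Q] = 2

The discriminant of x^2 + (-9)*x + (-12) is b^2 - 4c = 81 - (-48) = 129. Since 129 is not a perfect square in Q, the polynomial is irreducible over Q. Its two roots generate a degree-2 extension, so [K:Q] = 2.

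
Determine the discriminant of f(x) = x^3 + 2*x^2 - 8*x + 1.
Δ = 1957

For x^3 + a x^2 + b x + c the discriminant is Δ = 18 a b c - 4 a^3 c + a^2 b^2 - 4 b^3 - 27 c^2.
Plug a = 2, b = -8, c = 1:
  18*(2)*(-8)*(1) - 4*(2)^3*(1) + (2)^2*(-8)^2 - 4*(-8)^3 - 27*(1)^2
  = -288 + (-32) + 256 + (2048) + (-27)
  = 1957.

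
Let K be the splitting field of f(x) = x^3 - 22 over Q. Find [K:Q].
[K:Q] = 6

x^3 - 22 has one real root r = 22^(1/3) and two complex roots r*zeta_3, r*zeta_3^2 where zeta_3 = e^(2*pi*i/3). The splitting field is Q(r, zeta_3). [Q(r):Q] = 3 and [Q(zeta_3):Q] = 2 with gcd = 1, so [Q(r, zeta_3):Q] = 3 * 2 = 6.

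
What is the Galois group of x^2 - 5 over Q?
Gal(K/Q) = Z/2Z (cyclic of order 2)

x^2 - 5 is irreducible over Q since 5 is not a rational square. The splitting field Q(sqrt(5)) has degree 2 over Q, and its unique nontrivial automorphism is sqrt(5) ↦ -sqrt(5). Hence Gal(Q(sqrt(5))/Q) = Z/2Z.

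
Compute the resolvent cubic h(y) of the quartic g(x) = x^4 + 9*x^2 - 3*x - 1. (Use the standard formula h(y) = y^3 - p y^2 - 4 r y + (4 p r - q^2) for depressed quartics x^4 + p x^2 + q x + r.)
h(y) = y^3 - 9*y^2 + 4*y - 45

Identify coefficients: p = 9, q = -3, r = -1.
Plug into h(y) = y^3 - p y^2 - 4 r y + (4 p r - q^2):
  h(y) = y^3 - (9) y^2 - 4*(-1) y + (4*(9)*(-1) - (-3)^2)
       = y^3 + (-9) y^2 + (4) y + (-45).
Simplifying: h(y) = y^3 - 9*y^2 + 4*y - 45.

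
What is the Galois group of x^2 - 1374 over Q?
Gal(K/Q) = Z/2Z (cyclic of order 2)

x^2 - 1374 is irreducible over Q since 1374 is not a rational square. The splitting field Q(sqrt(1374)) has degree 2 over Q, and its unique nontrivial automorphism is sqrt(1374) ↦ -sqrt(1374). Hence Gal(Q(sqrt(1374))/Q) = Z/2Z.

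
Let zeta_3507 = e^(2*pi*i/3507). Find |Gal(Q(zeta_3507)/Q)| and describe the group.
|Gal(Q(zeta_3507)/Q)| = phi(3507) = 1992; group ≅ (Z/3507Z)^* ≅ Z/2Z × Z/6Z × Z/166Z

The n-th cyclotomic polynomial Φ_3507(x) is the minimal polynomial of zeta_3507 over Q and has degree phi(3507) = 1992. So Q(zeta_3507) is a degree-1992 Galois extension with Galois group (Z/3507Z)^*. By CRT, (Z/3507Z)^* ≅ (Z/3Z)^* × (Z/7Z)^* × (Z/167Z)^*. Each prime-power unit group is (Z/3Z)^* ≅ Z/2Z; (Z/7Z)^* ≅ Z/6Z; (Z/167Z)^* ≅ Z/166Z. Hence Gal(Q(zeta_3507)/Q) ≅ Z/2Z × Z/6Z × Z/166Z.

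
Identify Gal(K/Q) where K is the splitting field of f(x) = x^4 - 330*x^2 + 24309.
Gal(K/Q) = V_4 (Klein four-group, Z/2Z × Z/2Z)

f factors as (x^2 - 219)(x^2 - 111), so the splitting field is K = Q(sqrt(219), sqrt(111)). The elements 219, 111, 24309 are all non-squares in Q, so sqrt(219) and sqrt(111) generate independent quadratic extensions. Thus [K:Q] = 4 and Gal(K/Q) is generated by the two order-2 automorphisms sqrt(219) ↦ -sqrt(219) and sqrt(111) ↦ -sqrt(111), giving V_4.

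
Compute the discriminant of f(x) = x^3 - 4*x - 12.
Δ = -3632

For a depressed cubic x^3 + p x + q the discriminant is Δ = -4 p^3 - 27 q^2 = -4*(-4)^3 - 27*(-12)^2 = 256 - 3888 = -3632.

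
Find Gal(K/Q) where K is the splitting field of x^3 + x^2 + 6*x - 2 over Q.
Gal(K/Q) = S_3 (symmetric group of order 6)

Compute the discriminant of x^3 + (1)*x^2 + (6)*x + (-2): Δ = -1144. Since Δ is not a rational square, the Galois group is not contained in A_3; it must be the full S_3 (irreducibility of the cubic rules out anything smaller).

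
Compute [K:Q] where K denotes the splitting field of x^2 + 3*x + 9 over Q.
[K:Q] = 2

The discriminant of x^2 + (3)*x + (9) is b^2 - 4c = 9 - (36) = -27. Since -27 is not a perfect square in Q, the polynomial is irreducible over Q. Its two roots generate a degree-2 extension, so [K:Q] = 2.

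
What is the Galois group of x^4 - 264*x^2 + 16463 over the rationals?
Gal(K/Q) = V_4 (Klein four-group, Z/2Z × Z/2Z)

f factors as (x^2 - 163)(x^2 - 101), so the splitting field is K = Q(sqrt(163), sqrt(101)). The elements 163, 101, 16463 are all non-squares in Q, so sqrt(163) and sqrt(101) generate independent quadratic extensions. Thus [K:Q] = 4 and Gal(K/Q) is generated by the two order-2 automorphisms sqrt(163) ↦ -sqrt(163) and sqrt(101) ↦ -sqrt(101), giving V_4.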